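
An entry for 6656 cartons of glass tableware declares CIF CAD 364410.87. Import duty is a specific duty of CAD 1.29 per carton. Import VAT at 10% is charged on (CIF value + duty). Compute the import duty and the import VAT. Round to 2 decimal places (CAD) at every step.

Import duty: CAD 8586.24; import VAT: CAD 37299.71

Import duty = 6656 × 1.29 = 8586.24
VAT base = CIF + duty = 364410.87 + 8586.24 = 372997.11
Import VAT = 372997.11 × 10% = 37299.71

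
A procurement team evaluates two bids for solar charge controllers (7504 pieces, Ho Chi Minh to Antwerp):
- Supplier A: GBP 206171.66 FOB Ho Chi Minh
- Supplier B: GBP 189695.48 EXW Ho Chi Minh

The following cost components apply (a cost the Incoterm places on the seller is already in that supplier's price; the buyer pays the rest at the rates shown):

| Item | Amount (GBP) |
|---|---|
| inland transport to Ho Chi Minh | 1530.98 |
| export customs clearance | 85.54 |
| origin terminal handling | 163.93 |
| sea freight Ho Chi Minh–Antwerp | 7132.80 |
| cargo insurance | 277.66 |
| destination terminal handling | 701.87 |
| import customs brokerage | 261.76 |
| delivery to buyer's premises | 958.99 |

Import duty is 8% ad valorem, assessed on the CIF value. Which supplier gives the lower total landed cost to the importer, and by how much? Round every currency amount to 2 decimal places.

Supplier A (FOB):
CIF value = FOB price + freight + insurance = 206171.66 + 7132.80 + 277.66 = 213582.12
Import duty = 213582.12 × 8% = 17086.57
Buyer bears (A): 7132.80 + 277.66 + 701.87 + 261.76 + 958.99 = 9333.08
Landed cost (A) = invoice 206171.66 + 9333.08 + duty 17086.57 = 232591.31
Supplier B (EXW):
CIF value = EXW price + inland to port + export clearance + origin terminal + freight + insurance = 189695.48 + 1530.98 + 85.54 + 163.93 + 7132.80 + 277.66 = 198886.39
Import duty = 198886.39 × 8% = 15910.91
Buyer bears (B): 1530.98 + 85.54 + 163.93 + 7132.80 + 277.66 + 701.87 + 261.76 + 958.99 = 11113.53
Landed cost (B) = invoice 189695.48 + 11113.53 + duty 15910.91 = 216719.92
Difference = |232591.31 − 216719.92| = 15871.39

Supplier B is cheaper by GBP 15871.39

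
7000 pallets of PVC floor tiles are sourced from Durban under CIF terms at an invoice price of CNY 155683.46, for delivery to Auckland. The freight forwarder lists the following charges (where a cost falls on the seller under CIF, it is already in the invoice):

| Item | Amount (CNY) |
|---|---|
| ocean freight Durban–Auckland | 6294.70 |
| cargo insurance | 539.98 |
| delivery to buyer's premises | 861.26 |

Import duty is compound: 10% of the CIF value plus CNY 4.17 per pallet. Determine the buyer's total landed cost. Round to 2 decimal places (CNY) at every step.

Total landed cost: CNY 201303.07

CIF: the seller pays costs through ocean freight and marine insurance to the destination port.
Already in the invoice (seller's account under CIF): freight, insurance — exclude.
The CIF price already equals the CIF value: 155683.46
Ad valorem component: 155683.46 × 10% = 15568.35
Specific component: 7000 × 4.17 = 29190.00
Import duty = 15568.35 + 29190.00 = 44758.35
Buyer bears: delivery 861.26 + duty 44758.35 = 45619.61
Landed cost = invoice 155683.46 + 45619.61 = 201303.07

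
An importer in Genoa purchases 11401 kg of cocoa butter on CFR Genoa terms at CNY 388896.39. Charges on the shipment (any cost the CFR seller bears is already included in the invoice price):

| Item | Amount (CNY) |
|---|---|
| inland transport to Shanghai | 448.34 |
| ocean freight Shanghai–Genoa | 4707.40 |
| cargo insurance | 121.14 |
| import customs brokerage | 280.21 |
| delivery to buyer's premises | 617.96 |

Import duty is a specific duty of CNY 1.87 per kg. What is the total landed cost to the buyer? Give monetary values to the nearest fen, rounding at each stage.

Total landed cost: CNY 411235.57

CFR: the seller pays costs through ocean freight to the destination port, but not insurance.
Already in the invoice (seller's account under CFR): inland to port, freight — exclude.
CIF value = CFR price + insurance = 388896.39 + 121.14 = 389017.53
Import duty = 11401 × 1.87 = 21319.87
Buyer bears: insurance 121.14 + brokerage 280.21 + delivery 617.96 + duty 21319.87 = 22339.18
Landed cost = invoice 388896.39 + 22339.18 = 411235.57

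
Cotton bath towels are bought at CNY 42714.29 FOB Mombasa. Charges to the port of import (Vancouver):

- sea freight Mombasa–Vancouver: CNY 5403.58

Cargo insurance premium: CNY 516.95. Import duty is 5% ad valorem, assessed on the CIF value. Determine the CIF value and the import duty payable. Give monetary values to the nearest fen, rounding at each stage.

CIF = FOB price + freight + insurance
CIF = 42714.29 + 5403.58 + 516.95 = 48634.82
Import duty = 48634.82 × 5% = 2431.74

CIF value: CNY 48634.82; import duty: CNY 2431.74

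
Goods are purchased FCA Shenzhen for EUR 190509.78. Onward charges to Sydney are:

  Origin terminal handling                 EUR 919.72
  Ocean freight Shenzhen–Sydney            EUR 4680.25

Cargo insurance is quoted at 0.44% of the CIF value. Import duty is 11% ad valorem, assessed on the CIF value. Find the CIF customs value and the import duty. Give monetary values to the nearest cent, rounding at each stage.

Let C be the CIF value. C = FCA price + pre-shipment costs + freight + 0.44% × C
C − 0.44% × C = 190509.78 + 919.72 + 4680.25
0.9956 × C = 196109.75
C = 196109.75 / 0.9956 = 196976.45
Insurance premium = 0.44% × 196976.45 = 866.70
Import duty = 196976.45 × 11% = 21667.41

CIF value: EUR 196976.45; import duty: EUR 21667.41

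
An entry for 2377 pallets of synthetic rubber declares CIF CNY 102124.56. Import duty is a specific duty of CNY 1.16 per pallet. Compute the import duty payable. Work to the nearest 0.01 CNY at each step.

Import duty = 2377 × 1.16 = 2757.32

Import duty: CNY 2757.32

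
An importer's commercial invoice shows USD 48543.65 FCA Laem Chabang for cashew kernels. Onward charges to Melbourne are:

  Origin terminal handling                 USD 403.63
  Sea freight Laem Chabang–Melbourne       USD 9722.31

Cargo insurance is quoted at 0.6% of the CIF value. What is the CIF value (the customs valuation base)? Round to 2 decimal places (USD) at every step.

CIF value: USD 59023.73

Let C be the CIF value. C = FCA price + pre-shipment costs + freight + 0.6% × C
C − 0.6% × C = 48543.65 + 403.63 + 9722.31
0.994 × C = 58669.59
C = 58669.59 / 0.994 = 59023.73
Insurance premium = 0.6% × 59023.73 = 354.14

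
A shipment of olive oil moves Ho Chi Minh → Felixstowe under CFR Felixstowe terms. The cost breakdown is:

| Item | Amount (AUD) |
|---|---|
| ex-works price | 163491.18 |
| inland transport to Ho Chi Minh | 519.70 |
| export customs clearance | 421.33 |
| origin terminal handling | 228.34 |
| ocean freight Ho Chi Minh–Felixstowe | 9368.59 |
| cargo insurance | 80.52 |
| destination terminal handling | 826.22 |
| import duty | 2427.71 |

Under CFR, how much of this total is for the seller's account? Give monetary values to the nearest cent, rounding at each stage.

CFR: the seller pays costs through ocean freight to the destination port, but not insurance.
Seller's account: goods 163491.18 + inland to port 519.70 + export clearance 421.33 + origin terminal 228.34 + freight 9368.59 = 174029.14
Buyer's account: insurance 80.52 + destination terminal 826.22 + duty 2427.71 = 3334.45

Seller's account: AUD 174029.14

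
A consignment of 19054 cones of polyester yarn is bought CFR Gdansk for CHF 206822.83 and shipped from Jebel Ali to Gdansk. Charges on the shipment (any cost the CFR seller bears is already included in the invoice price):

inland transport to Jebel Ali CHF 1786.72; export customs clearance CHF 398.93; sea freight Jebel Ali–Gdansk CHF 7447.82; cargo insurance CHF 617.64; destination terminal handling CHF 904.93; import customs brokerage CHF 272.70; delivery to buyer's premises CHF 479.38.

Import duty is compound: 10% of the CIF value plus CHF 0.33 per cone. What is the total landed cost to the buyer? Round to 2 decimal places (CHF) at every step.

Total landed cost: CHF 236129.35

CFR: the seller pays costs through ocean freight to the destination port, but not insurance.
Already in the invoice (seller's account under CFR): inland to port, export clearance, freight — exclude.
CIF value = CFR price + insurance = 206822.83 + 617.64 = 207440.47
Ad valorem component: 207440.47 × 10% = 20744.05
Specific component: 19054 × 0.33 = 6287.82
Import duty = 20744.05 + 6287.82 = 27031.87
Buyer bears: insurance 617.64 + destination terminal 904.93 + brokerage 272.70 + delivery 479.38 + duty 27031.87 = 29306.52
Landed cost = invoice 206822.83 + 29306.52 = 236129.35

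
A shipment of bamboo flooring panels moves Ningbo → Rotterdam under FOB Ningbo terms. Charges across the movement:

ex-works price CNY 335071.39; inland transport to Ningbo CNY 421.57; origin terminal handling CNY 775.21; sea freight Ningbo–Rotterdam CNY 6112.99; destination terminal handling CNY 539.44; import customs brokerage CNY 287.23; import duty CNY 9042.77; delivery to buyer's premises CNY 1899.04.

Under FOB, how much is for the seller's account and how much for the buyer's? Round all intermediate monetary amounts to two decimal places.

Seller: CNY 336268.17; buyer: CNY 17881.47

FOB: the seller bears costs until goods are on board at the origin port; the buyer bears freight, insurance and all costs thereafter.
Seller's account: goods 335071.39 + inland to port 421.57 + origin terminal 775.21 = 336268.17
Buyer's account: freight 6112.99 + destination terminal 539.44 + brokerage 287.23 + duty 9042.77 + delivery 1899.04 = 17881.47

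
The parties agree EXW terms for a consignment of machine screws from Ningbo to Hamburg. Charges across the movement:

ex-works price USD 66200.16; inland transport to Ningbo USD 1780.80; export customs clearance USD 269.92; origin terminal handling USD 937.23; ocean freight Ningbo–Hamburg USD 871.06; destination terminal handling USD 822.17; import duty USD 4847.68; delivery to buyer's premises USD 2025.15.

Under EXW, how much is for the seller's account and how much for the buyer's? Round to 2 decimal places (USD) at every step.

EXW: the seller makes goods available at their premises; the buyer bears all onward costs.
Seller's account: goods 66200.16 = 66200.16
Buyer's account: inland to port 1780.80 + export clearance 269.92 + origin terminal 937.23 + freight 871.06 + destination terminal 822.17 + duty 4847.68 + delivery 2025.15 = 11554.01

Seller: USD 66200.16; buyer: USD 11554.01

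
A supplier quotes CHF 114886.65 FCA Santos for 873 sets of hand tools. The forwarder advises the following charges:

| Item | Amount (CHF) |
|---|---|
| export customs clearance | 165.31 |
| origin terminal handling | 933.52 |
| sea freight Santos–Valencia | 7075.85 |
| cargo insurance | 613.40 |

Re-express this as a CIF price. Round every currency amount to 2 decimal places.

CIF price: CHF 123509.42

Not relevant to the conversion: export clearance — on the seller under both FCA and CIF; already in the FCA price and stays in the CIF price.
From FCA to CIF, the seller additionally bears: origin terminal, freight, insurance.
CIF price = 114886.65 + 933.52 + 7075.85 + 613.40 = 123509.42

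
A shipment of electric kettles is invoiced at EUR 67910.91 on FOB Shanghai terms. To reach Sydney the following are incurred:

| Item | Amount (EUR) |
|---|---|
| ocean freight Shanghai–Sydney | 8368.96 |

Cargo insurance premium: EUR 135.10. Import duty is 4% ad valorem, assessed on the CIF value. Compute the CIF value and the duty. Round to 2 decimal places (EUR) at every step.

CIF = FOB price + freight + insurance
CIF = 67910.91 + 8368.96 + 135.10 = 76414.97
Import duty = 76414.97 × 4% = 3056.60

CIF value: EUR 76414.97; import duty: EUR 3056.60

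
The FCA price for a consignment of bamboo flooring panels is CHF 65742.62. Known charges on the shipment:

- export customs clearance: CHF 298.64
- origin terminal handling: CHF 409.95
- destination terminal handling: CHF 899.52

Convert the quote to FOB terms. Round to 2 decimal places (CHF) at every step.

FOB price: CHF 66152.57

Not relevant to the conversion: export clearance — on the seller under both FCA and FOB; already in the FCA price and stays in the FOB price. destination terminal — on the buyer under both terms; not part of either seller's price.
From FCA to FOB, the seller additionally bears: origin terminal.
FOB price = 65742.62 + 409.95 = 66152.57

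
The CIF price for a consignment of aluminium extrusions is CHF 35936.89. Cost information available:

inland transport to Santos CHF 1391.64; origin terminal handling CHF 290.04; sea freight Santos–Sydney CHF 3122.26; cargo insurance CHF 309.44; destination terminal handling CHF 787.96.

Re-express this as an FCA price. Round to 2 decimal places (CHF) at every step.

Not relevant to the conversion: inland to port — on the seller under both CIF and FCA; already in the CIF price and stays in the FCA price. destination terminal — on the buyer under both terms; not part of either seller's price.
From CIF to FCA, the seller no longer bears: origin terminal, freight, insurance.
FCA price = 35936.89 − 290.04 − 3122.26 − 309.44 = 32215.15

FCA price: CHF 32215.15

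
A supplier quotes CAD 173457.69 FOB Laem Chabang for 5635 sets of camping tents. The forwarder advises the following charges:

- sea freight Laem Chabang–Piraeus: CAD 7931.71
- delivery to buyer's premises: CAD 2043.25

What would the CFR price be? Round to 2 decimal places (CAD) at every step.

CFR price: CAD 181389.40

Not relevant to the conversion: delivery — on the buyer under both terms; not part of either seller's price.
From FOB to CFR, the seller additionally bears: freight.
CFR price = 173457.69 + 7931.71 = 181389.40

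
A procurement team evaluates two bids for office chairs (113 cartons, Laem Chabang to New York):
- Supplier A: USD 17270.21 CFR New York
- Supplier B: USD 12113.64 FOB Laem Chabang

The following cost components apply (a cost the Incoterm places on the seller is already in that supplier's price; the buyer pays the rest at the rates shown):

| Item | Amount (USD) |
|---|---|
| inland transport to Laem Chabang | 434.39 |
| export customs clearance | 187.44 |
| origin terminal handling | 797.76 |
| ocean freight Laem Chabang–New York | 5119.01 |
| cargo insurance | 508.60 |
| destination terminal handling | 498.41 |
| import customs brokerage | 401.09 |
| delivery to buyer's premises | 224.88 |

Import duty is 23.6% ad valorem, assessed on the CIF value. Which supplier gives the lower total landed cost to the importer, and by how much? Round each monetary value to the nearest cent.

Supplier B is cheaper by USD 46.42

Supplier A (CFR):
CIF value = CFR price + insurance = 17270.21 + 508.60 = 17778.81
Import duty = 17778.81 × 23.6% = 4195.80
Buyer bears (A): 508.60 + 498.41 + 401.09 + 224.88 = 1632.98
Landed cost (A) = invoice 17270.21 + 1632.98 + duty 4195.80 = 23098.99
Supplier B (FOB):
CIF value = FOB price + freight + insurance = 12113.64 + 5119.01 + 508.60 = 17741.25
Import duty = 17741.25 × 23.6% = 4186.94
Buyer bears (B): 5119.01 + 508.60 + 498.41 + 401.09 + 224.88 = 6751.99
Landed cost (B) = invoice 12113.64 + 6751.99 + duty 4186.94 = 23052.57
Difference = |23098.99 − 23052.57| = 46.42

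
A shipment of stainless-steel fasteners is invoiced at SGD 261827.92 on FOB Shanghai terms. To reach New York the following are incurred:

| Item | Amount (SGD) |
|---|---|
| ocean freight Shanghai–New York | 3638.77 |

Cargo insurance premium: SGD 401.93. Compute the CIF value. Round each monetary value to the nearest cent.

CIF = FOB price + freight + insurance
CIF = 261827.92 + 3638.77 + 401.93 = 265868.62

CIF value: SGD 265868.62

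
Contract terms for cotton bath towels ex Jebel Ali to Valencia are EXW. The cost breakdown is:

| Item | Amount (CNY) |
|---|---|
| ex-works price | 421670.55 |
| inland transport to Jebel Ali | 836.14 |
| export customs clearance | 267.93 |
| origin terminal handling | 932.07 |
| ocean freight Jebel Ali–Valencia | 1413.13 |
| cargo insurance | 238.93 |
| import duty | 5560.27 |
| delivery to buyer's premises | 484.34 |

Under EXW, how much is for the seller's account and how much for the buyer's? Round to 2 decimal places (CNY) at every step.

EXW: the seller makes goods available at their premises; the buyer bears all onward costs.
Seller's account: goods 421670.55 = 421670.55
Buyer's account: inland to port 836.14 + export clearance 267.93 + origin terminal 932.07 + freight 1413.13 + insurance 238.93 + duty 5560.27 + delivery 484.34 = 9732.81

Seller: CNY 421670.55; buyer: CNY 9732.81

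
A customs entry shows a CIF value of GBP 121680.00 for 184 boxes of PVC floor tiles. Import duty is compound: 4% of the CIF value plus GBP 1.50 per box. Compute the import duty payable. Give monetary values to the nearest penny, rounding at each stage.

Ad valorem component: 121680.00 × 4% = 4867.20
Specific component: 184 × 1.50 = 276.00
Import duty = 4867.20 + 276.00 = 5143.20

Import duty: GBP 5143.20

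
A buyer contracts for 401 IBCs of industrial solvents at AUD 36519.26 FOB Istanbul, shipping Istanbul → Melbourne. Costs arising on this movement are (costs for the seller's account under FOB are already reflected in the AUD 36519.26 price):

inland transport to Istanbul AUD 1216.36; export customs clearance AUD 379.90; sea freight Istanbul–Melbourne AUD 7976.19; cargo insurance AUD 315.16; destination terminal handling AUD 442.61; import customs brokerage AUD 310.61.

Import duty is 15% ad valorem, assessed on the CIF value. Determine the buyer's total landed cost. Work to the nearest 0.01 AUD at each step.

FOB: the seller bears costs until goods are on board at the origin port; the buyer bears freight, insurance and all costs thereafter.
Already in the invoice (seller's account under FOB): inland to port, export clearance — exclude.
CIF value = FOB price + freight + insurance = 36519.26 + 7976.19 + 315.16 = 44810.61
Import duty = 44810.61 × 15% = 6721.59
Buyer bears: freight 7976.19 + insurance 315.16 + destination terminal 442.61 + brokerage 310.61 + duty 6721.59 = 15766.16
Landed cost = invoice 36519.26 + 15766.16 = 52285.42

Total landed cost: AUD 52285.42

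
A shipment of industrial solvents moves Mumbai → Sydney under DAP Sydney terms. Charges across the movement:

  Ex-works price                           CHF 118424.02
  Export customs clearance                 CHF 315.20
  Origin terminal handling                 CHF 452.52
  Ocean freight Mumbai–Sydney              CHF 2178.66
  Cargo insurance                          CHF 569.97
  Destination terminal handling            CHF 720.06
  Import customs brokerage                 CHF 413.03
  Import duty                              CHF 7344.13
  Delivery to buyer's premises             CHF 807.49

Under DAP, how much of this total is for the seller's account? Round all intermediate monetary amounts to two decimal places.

DAP: the seller bears all costs to the named destination except import duty and clearance.
Seller's account: goods 118424.02 + export clearance 315.20 + origin terminal 452.52 + freight 2178.66 + insurance 569.97 + destination terminal 720.06 + delivery 807.49 = 123467.92
Buyer's account: brokerage 413.03 + duty 7344.13 = 7757.16

Seller's account: CHF 123467.92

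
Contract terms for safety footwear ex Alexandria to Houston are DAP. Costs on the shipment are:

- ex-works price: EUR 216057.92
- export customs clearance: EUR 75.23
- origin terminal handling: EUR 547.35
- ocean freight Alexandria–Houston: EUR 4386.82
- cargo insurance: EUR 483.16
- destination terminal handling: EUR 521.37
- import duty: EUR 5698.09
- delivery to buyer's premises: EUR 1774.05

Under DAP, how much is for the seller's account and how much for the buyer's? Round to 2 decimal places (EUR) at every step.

Seller: EUR 223845.90; buyer: EUR 5698.09

DAP: the seller bears all costs to the named destination except import duty and clearance.
Seller's account: goods 216057.92 + export clearance 75.23 + origin terminal 547.35 + freight 4386.82 + insurance 483.16 + destination terminal 521.37 + delivery 1774.05 = 223845.90
Buyer's account: duty 5698.09 = 5698.09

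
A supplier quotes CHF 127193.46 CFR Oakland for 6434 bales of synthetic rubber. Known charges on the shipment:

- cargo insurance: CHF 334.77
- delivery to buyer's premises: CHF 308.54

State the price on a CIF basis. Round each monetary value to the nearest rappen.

CIF price: CHF 127528.23

Not relevant to the conversion: delivery — on the buyer under both terms; not part of either seller's price.
From CFR to CIF, the seller additionally bears: insurance.
CIF price = 127193.46 + 334.77 = 127528.23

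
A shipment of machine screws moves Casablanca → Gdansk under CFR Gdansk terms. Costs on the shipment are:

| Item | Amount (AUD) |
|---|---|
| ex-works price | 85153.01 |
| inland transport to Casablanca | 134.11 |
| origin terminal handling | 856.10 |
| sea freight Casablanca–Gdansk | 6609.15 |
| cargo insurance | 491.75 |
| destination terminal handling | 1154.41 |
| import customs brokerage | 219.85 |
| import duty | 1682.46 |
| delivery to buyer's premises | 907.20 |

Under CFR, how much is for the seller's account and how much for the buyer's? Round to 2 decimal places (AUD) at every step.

Seller: AUD 92752.37; buyer: AUD 4455.67

CFR: the seller pays costs through ocean freight to the destination port, but not insurance.
Seller's account: goods 85153.01 + inland to port 134.11 + origin terminal 856.10 + freight 6609.15 = 92752.37
Buyer's account: insurance 491.75 + destination terminal 1154.41 + brokerage 219.85 + duty 1682.46 + delivery 907.20 = 4455.67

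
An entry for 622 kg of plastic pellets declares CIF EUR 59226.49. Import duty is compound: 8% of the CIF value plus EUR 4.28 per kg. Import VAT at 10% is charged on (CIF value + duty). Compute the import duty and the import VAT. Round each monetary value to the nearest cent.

Ad valorem component: 59226.49 × 8% = 4738.12
Specific component: 622 × 4.28 = 2662.16
Import duty = 4738.12 + 2662.16 = 7400.28
VAT base = CIF + duty = 59226.49 + 7400.28 = 66626.77
Import VAT = 66626.77 × 10% = 6662.68

Import duty: EUR 7400.28; import VAT: EUR 6662.68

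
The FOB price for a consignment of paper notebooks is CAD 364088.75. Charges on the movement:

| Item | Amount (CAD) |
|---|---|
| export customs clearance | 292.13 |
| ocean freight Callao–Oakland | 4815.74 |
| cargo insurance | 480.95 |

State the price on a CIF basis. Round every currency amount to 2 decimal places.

CIF price: CAD 369385.44

Not relevant to the conversion: export clearance — on the seller under both FOB and CIF; already in the FOB price and stays in the CIF price.
From FOB to CIF, the seller additionally bears: freight, insurance.
CIF price = 364088.75 + 4815.74 + 480.95 = 369385.44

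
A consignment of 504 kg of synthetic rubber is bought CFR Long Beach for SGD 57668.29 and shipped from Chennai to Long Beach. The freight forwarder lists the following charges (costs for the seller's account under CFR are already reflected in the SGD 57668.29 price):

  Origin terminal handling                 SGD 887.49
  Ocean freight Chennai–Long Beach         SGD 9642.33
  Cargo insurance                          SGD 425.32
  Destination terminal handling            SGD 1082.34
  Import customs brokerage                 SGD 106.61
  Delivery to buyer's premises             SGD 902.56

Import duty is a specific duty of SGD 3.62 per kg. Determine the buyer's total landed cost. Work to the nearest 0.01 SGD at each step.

CFR: the seller pays costs through ocean freight to the destination port, but not insurance.
Already in the invoice (seller's account under CFR): origin terminal, freight — exclude.
CIF value = CFR price + insurance = 57668.29 + 425.32 = 58093.61
Import duty = 504 × 3.62 = 1824.48
Buyer bears: insurance 425.32 + destination terminal 1082.34 + brokerage 106.61 + delivery 902.56 + duty 1824.48 = 4341.31
Landed cost = invoice 57668.29 + 4341.31 = 62009.60

Total landed cost: SGD 62009.60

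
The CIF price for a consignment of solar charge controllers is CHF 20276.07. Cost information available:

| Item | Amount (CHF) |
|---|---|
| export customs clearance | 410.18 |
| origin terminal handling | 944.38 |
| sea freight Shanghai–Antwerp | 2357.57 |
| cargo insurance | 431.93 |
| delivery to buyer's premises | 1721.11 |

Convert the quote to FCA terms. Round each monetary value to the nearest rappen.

FCA price: CHF 16542.19

Not relevant to the conversion: export clearance — on the seller under both CIF and FCA; already in the CIF price and stays in the FCA price. delivery — on the buyer under both terms; not part of either seller's price.
From CIF to FCA, the seller no longer bears: origin terminal, freight, insurance.
FCA price = 20276.07 − 944.38 − 2357.57 − 431.93 = 16542.19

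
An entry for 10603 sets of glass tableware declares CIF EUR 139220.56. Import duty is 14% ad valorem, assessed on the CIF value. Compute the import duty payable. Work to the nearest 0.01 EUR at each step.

Import duty: EUR 19490.88

Import duty = 139220.56 × 14% = 19490.88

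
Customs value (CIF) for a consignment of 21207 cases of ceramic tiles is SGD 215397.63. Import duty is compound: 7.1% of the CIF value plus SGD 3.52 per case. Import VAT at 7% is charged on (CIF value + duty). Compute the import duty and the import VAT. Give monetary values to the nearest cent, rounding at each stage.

Import duty: SGD 89941.87; import VAT: SGD 21373.77

Ad valorem component: 215397.63 × 7.1% = 15293.23
Specific component: 21207 × 3.52 = 74648.64
Import duty = 15293.23 + 74648.64 = 89941.87
VAT base = CIF + duty = 215397.63 + 89941.87 = 305339.50
Import VAT = 305339.50 × 7% = 21373.77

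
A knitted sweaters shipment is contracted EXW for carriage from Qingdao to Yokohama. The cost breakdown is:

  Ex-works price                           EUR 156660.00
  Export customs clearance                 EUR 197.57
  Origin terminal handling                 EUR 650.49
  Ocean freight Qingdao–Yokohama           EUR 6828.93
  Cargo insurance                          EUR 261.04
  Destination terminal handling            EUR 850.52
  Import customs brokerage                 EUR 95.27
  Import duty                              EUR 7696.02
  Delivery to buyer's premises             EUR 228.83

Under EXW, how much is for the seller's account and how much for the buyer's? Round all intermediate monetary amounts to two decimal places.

EXW: the seller makes goods available at their premises; the buyer bears all onward costs.
Seller's account: goods 156660.00 = 156660.00
Buyer's account: export clearance 197.57 + origin terminal 650.49 + freight 6828.93 + insurance 261.04 + destination terminal 850.52 + brokerage 95.27 + duty 7696.02 + delivery 228.83 = 16808.67

Seller: EUR 156660.00; buyer: EUR 16808.67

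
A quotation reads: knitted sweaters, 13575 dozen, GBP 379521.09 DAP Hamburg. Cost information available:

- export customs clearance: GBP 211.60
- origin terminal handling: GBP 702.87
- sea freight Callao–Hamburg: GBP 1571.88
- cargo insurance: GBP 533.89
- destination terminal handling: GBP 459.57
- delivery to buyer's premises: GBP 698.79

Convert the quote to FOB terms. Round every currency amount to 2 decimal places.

Not relevant to the conversion: export clearance, origin terminal — on the seller under both DAP and FOB; already in the DAP price and stays in the FOB price.
From DAP to FOB, the seller no longer bears: freight, insurance, destination terminal, delivery.
FOB price = 379521.09 − 1571.88 − 533.89 − 459.57 − 698.79 = 376256.96

FOB price: GBP 376256.96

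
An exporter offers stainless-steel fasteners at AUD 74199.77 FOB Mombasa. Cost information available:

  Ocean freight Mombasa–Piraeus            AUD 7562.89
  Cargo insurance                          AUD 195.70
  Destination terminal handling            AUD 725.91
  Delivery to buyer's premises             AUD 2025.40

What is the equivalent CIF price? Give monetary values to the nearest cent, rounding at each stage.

Not relevant to the conversion: destination terminal, delivery — on the buyer under both terms; not part of either seller's price.
From FOB to CIF, the seller additionally bears: freight, insurance.
CIF price = 74199.77 + 7562.89 + 195.70 = 81958.36

CIF price: AUD 81958.36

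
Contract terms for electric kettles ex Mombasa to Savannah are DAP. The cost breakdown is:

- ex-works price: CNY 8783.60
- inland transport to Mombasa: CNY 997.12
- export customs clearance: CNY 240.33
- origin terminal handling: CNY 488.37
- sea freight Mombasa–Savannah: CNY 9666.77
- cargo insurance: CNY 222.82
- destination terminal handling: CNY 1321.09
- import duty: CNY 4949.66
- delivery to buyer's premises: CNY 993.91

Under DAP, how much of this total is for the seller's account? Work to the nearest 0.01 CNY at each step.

DAP: the seller bears all costs to the named destination except import duty and clearance.
Seller's account: goods 8783.60 + inland to port 997.12 + export clearance 240.33 + origin terminal 488.37 + freight 9666.77 + insurance 222.82 + destination terminal 1321.09 + delivery 993.91 = 22714.01
Buyer's account: duty 4949.66 = 4949.66

Seller's account: CNY 22714.01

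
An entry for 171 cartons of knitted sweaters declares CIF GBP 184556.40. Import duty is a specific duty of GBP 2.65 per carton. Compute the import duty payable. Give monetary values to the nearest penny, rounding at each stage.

Import duty: GBP 453.15

Import duty = 171 × 2.65 = 453.15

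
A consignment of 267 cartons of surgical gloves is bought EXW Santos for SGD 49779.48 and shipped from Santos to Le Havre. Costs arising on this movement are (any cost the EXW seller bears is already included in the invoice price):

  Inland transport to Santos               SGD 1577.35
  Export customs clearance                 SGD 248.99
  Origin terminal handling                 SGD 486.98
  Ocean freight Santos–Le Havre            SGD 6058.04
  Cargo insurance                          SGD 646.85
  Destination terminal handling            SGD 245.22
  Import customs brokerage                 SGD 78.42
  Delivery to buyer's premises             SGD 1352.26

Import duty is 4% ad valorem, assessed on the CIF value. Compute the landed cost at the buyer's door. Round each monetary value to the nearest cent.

Total landed cost: SGD 62825.50

EXW: the seller makes goods available at their premises; the buyer bears all onward costs.
CIF value = EXW price + inland to port + export clearance + origin terminal + freight + insurance = 49779.48 + 1577.35 + 248.99 + 486.98 + 6058.04 + 646.85 = 58797.69
Import duty = 58797.69 × 4% = 2351.91
Buyer bears: inland to port 1577.35 + export clearance 248.99 + origin terminal 486.98 + freight 6058.04 + insurance 646.85 + destination terminal 245.22 + brokerage 78.42 + delivery 1352.26 + duty 2351.91 = 13046.02
Landed cost = invoice 49779.48 + 13046.02 = 62825.50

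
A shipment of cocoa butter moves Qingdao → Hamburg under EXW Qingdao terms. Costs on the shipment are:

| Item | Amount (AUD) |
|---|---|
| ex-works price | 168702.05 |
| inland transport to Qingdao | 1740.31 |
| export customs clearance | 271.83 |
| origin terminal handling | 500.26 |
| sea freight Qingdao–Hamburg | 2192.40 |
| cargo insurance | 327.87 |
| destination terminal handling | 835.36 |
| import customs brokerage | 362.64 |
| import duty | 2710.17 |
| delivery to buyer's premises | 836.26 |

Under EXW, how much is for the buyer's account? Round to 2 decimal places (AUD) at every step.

Buyer's account: AUD 9777.10

EXW: the seller makes goods available at their premises; the buyer bears all onward costs.
Seller's account: goods 168702.05 = 168702.05
Buyer's account: inland to port 1740.31 + export clearance 271.83 + origin terminal 500.26 + freight 2192.40 + insurance 327.87 + destination terminal 835.36 + brokerage 362.64 + duty 2710.17 + delivery 836.26 = 9777.10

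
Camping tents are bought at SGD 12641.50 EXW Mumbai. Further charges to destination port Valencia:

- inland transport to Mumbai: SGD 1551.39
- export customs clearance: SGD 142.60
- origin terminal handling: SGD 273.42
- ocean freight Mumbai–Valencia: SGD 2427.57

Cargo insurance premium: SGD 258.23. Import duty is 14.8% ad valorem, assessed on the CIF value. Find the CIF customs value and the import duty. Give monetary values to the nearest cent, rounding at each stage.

CIF = EXW price + pre-shipment costs + freight + insurance
CIF = 12641.50 + 1551.39 + 142.60 + 273.42 + 2427.57 + 258.23 = 17294.71
Import duty = 17294.71 × 14.8% = 2559.62

CIF value: SGD 17294.71; import duty: SGD 2559.62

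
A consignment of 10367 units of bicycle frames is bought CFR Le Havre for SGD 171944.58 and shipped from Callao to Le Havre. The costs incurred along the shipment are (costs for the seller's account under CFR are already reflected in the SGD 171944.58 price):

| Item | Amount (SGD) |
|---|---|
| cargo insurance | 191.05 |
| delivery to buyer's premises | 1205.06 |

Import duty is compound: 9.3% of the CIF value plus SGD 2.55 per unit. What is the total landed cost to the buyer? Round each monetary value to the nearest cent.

CFR: the seller pays costs through ocean freight to the destination port, but not insurance.
CIF value = CFR price + insurance = 171944.58 + 191.05 = 172135.63
Ad valorem component: 172135.63 × 9.3% = 16008.61
Specific component: 10367 × 2.55 = 26435.85
Import duty = 16008.61 + 26435.85 = 42444.46
Buyer bears: insurance 191.05 + delivery 1205.06 + duty 42444.46 = 43840.57
Landed cost = invoice 171944.58 + 43840.57 = 215785.15

Total landed cost: SGD 215785.15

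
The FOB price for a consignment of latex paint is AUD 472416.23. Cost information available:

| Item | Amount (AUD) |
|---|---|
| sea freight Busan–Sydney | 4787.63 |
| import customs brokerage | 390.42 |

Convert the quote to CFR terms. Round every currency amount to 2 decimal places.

CFR price: AUD 477203.86

Not relevant to the conversion: brokerage — on the buyer under both terms; not part of either seller's price.
From FOB to CFR, the seller additionally bears: freight.
CFR price = 472416.23 + 4787.63 = 477203.86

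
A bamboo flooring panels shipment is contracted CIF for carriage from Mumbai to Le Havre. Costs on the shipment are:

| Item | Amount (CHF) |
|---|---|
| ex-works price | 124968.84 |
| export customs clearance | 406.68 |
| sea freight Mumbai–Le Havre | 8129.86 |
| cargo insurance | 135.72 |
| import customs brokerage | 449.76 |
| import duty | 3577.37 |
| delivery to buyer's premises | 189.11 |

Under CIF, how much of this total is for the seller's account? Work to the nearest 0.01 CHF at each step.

CIF: the seller pays costs through ocean freight and marine insurance to the destination port.
Seller's account: goods 124968.84 + export clearance 406.68 + freight 8129.86 + insurance 135.72 = 133641.10
Buyer's account: brokerage 449.76 + duty 3577.37 + delivery 189.11 = 4216.24

Seller's account: CHF 133641.10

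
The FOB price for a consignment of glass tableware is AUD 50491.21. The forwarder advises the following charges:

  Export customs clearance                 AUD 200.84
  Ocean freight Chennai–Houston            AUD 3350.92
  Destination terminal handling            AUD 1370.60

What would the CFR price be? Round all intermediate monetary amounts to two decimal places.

CFR price: AUD 53842.13

Not relevant to the conversion: export clearance — on the seller under both FOB and CFR; already in the FOB price and stays in the CFR price. destination terminal — on the buyer under both terms; not part of either seller's price.
From FOB to CFR, the seller additionally bears: freight.
CFR price = 50491.21 + 3350.92 = 53842.13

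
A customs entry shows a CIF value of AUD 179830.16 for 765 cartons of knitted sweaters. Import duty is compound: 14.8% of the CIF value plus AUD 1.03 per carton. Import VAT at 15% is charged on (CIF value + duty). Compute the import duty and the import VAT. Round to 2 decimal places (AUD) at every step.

Import duty: AUD 27402.81; import VAT: AUD 31084.95

Ad valorem component: 179830.16 × 14.8% = 26614.86
Specific component: 765 × 1.03 = 787.95
Import duty = 26614.86 + 787.95 = 27402.81
VAT base = CIF + duty = 179830.16 + 27402.81 = 207232.97
Import VAT = 207232.97 × 15% = 31084.95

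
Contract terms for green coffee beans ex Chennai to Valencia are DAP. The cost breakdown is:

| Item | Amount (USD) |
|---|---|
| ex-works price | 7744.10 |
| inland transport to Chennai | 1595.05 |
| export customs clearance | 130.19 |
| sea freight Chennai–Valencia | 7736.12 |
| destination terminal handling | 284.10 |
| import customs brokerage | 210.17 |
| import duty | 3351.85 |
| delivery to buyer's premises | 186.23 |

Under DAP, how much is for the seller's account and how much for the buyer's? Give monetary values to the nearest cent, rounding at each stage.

DAP: the seller bears all costs to the named destination except import duty and clearance.
Seller's account: goods 7744.10 + inland to port 1595.05 + export clearance 130.19 + freight 7736.12 + destination terminal 284.10 + delivery 186.23 = 17675.79
Buyer's account: brokerage 210.17 + duty 3351.85 = 3562.02

Seller: USD 17675.79; buyer: USD 3562.02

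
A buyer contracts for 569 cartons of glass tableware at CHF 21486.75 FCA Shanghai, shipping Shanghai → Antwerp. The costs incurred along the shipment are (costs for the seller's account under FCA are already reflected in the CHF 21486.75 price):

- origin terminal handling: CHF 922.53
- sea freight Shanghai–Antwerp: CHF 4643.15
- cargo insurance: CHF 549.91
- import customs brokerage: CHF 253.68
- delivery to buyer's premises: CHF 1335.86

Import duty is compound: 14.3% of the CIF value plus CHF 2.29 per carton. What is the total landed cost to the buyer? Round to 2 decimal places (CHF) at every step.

FCA: the seller delivers export-cleared goods to the carrier; the buyer bears costs from that point.
CIF value = FCA price + origin terminal + freight + insurance = 21486.75 + 922.53 + 4643.15 + 549.91 = 27602.34
Ad valorem component: 27602.34 × 14.3% = 3947.13
Specific component: 569 × 2.29 = 1303.01
Import duty = 3947.13 + 1303.01 = 5250.14
Buyer bears: origin terminal 922.53 + freight 4643.15 + insurance 549.91 + brokerage 253.68 + delivery 1335.86 + duty 5250.14 = 12955.27
Landed cost = invoice 21486.75 + 12955.27 = 34442.02

Total landed cost: CHF 34442.02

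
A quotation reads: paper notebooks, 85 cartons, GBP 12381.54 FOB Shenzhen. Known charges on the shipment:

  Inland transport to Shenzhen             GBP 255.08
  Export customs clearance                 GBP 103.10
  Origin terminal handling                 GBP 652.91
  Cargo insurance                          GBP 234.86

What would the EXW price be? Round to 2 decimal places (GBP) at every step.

Not relevant to the conversion: insurance — on the buyer under both terms; not part of either seller's price.
From FOB to EXW, the seller no longer bears: inland to port, export clearance, origin terminal.
EXW price = 12381.54 − 255.08 − 103.10 − 652.91 = 11370.45

EXW price: GBP 11370.45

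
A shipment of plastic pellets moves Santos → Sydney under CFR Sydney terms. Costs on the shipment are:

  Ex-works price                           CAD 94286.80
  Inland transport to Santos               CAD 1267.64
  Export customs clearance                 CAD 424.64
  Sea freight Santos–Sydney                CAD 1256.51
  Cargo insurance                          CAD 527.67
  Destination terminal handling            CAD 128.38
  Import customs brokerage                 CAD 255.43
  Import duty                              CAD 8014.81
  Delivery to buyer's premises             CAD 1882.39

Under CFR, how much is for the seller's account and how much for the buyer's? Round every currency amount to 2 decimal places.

CFR: the seller pays costs through ocean freight to the destination port, but not insurance.
Seller's account: goods 94286.80 + inland to port 1267.64 + export clearance 424.64 + freight 1256.51 = 97235.59
Buyer's account: insurance 527.67 + destination terminal 128.38 + brokerage 255.43 + duty 8014.81 + delivery 1882.39 = 10808.68

Seller: CAD 97235.59; buyer: CAD 10808.68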